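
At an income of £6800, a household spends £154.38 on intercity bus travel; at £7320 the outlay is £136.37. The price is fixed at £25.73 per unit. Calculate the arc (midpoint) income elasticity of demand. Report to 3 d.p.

With a constant price, Q₁ = 154.38/25.73 = 6.000 and Q₂ = 136.37/25.73 = 5.300 (equivalently, work directly with expenditure since P cancels).
Midpoint %ΔQ = (136.37 − 154.38)/145.38 = -0.12389; midpoint %ΔI = (7320 − 6800)/7060 = 0.07365.
η = -0.12389 / 0.07365 = -1.682.

-1.682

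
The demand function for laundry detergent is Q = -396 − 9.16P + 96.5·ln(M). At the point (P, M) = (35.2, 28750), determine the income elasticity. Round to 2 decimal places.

0.35

At P = 35.2, M = 28750: Q = 272.275.
Holding P constant, ∂Q/∂M = 96.5/M = 0.00335652.
η_M = (∂Q/∂M)·(M/Q) = 0.00335652 × (28750/272.275) = 0.35.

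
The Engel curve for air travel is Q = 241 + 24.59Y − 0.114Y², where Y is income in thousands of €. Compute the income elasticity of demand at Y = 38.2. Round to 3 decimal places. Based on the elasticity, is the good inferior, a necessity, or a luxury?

At Y = 38.2: Q = 1013.9846.
dQ/dY = 24.59 − 0.228Y = 15.88040.
η = (dQ/dY)·(Y/Q) = 15.88040 × (38.2/1013.9846) = 0.598.
0 < η < 1 ⇒ necessity.

0.598 (necessity)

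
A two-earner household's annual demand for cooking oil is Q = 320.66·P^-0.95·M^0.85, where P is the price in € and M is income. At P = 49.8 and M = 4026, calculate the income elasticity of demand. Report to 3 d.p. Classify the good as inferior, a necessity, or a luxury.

For a multiplicative demand Q = A·P^α·M^β, the income elasticity is β everywhere.
Here β = 0.85, so η = 0.850.
Since 0 < η < 1, this is a necessity.

0.850 (necessity)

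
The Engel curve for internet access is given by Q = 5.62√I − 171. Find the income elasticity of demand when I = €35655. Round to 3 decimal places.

At I = 35655: Q = 890.198.
dQ/dI = 5.62/(2√I) = 0.0148815 at this income.
η = (dQ/dI)·(I/Q) = 0.0148815 × (35655/890.198) = 0.596.

0.596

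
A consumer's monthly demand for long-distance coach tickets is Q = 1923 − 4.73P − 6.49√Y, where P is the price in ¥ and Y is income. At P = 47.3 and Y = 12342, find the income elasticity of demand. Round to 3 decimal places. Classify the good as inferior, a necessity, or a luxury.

-0.369 (inferior good)

At P = 47.3, Y = 12342: Q = 978.267.
Holding P constant, ∂Q/∂Y = -6.49/(2√Y) = -0.0292094.
η_Y = (∂Q/∂Y)·(Y/Q) = -0.0292094 × (12342/978.267) = -0.369.
Since η < 0, this is an inferior good.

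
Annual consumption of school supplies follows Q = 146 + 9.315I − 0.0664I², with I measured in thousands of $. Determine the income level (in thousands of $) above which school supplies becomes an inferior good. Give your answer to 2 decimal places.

70.14

dQ/dI = 9.315 − 0.1328I.
The good is inferior where dQ/dI < 0. Setting dQ/dI = 0 gives I = 9.315 / 0.1328 = 70.14.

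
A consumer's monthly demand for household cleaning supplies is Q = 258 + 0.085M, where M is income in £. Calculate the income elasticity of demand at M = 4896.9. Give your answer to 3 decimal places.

0.617

At M = 4896.9: Q = 674.237.
dQ/dM = 0.085.
η = (dQ/dM)·(M/Q) = 0.085 × (4896.9/674.237) = 0.617.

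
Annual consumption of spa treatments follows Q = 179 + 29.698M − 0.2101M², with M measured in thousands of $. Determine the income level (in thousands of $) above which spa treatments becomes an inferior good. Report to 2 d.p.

70.68

dQ/dM = 29.698 − 0.4202M.
The good is inferior where dQ/dM < 0. Setting dQ/dM = 0 gives M = 29.698 / 0.4202 = 70.68.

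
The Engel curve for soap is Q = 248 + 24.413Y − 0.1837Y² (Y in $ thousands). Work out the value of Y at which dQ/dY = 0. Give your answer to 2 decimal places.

dQ/dY = 24.413 − 0.3674Y.
The good is inferior where dQ/dY < 0. Setting dQ/dY = 0 gives Y = 24.413 / 0.3674 = 66.45.

66.45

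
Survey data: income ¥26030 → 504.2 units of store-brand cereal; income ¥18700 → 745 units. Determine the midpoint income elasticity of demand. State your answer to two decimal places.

ΔQ = 745 − 504.2 = 240.8; midpoint Q̄ = (504.2 + 745)/2 = 624.6.
ΔI = 18700 − 26030 = -7330; midpoint Ī = (26030 + 18700)/2 = 22365.
η = (ΔQ/Q̄) ÷ (ΔI/Ī) = (240.8/624.6) ÷ (-7330/22365) = -1.18.

-1.18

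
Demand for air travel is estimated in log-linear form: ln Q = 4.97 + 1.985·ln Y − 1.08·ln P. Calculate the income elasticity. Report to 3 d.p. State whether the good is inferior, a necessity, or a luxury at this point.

In a log-linear demand, the coefficient on ln Y is the income elasticity.
So η = 1.985.
η > 1 ⇒ luxury.

1.985 (luxury)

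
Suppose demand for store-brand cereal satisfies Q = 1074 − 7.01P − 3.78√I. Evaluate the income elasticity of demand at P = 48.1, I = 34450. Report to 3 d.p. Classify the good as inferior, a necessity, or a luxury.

At P = 48.1, I = 34450: Q = 35.224.
Holding P constant, ∂Q/∂I = -3.78/(2√I) = -0.0101828.
η_I = (∂Q/∂I)·(I/Q) = -0.0101828 × (34450/35.224) = -9.959.
Since η < 0, this is an inferior good.

-9.959 (inferior good)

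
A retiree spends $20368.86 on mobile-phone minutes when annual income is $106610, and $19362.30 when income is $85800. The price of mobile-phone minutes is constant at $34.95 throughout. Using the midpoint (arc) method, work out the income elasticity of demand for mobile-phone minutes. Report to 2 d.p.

With a constant price, Q₁ = 20368.86/34.95 = 582.800 and Q₂ = 19362.30/34.95 = 554.000 (equivalently, work directly with expenditure since P cancels).
Midpoint %ΔQ = (19362.30 − 20368.86)/19865.58 = -0.05067; midpoint %ΔI = (85800 − 106610)/96205 = -0.21631.
η = -0.05067 / -0.21631 = 0.23.

0.23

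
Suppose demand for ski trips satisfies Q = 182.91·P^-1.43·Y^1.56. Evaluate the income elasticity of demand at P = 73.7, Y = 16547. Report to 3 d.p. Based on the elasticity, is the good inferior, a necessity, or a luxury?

1.560 (luxury)

For a multiplicative demand Q = A·P^α·Y^β, the income elasticity is β everywhere.
Here β = 1.56, so η = 1.560.
Since η > 1, this is a luxury.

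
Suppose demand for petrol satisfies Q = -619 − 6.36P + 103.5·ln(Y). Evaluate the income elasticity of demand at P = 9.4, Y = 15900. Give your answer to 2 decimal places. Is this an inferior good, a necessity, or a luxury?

0.32 (necessity)

At P = 9.4, Y = 15900: Q = 322.483.
Holding P constant, ∂Q/∂Y = 103.5/Y = 0.00650943.
η_Y = (∂Q/∂Y)·(Y/Q) = 0.00650943 × (15900/322.483) = 0.32.
Since 0 < η < 1, this is a necessity.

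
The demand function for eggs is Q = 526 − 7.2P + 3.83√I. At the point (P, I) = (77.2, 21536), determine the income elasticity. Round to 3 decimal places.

At P = 77.2, I = 21536: Q = 532.218.
Holding P constant, ∂Q/∂I = 3.83/(2√I) = 0.0130493.
η_I = (∂Q/∂I)·(I/Q) = 0.0130493 × (21536/532.218) = 0.528.

0.528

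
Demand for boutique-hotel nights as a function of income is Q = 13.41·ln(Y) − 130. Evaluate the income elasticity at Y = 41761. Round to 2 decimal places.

1.06

At Y = 41761: Q = 12.679.
dQ/dY = 13.41/Y = 0.000321113 at this income.
η = (dQ/dY)·(Y/Q) = 0.000321113 × (41761/12.679) = 1.06.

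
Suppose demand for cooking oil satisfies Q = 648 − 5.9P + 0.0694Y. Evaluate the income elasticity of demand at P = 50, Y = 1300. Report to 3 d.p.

0.204

At P = 50, Y = 1300: Q = 443.220.
Holding P constant, ∂Q/∂Y = 0.0694.
η_Y = (∂Q/∂Y)·(Y/Q) = 0.0694 × (1300/443.220) = 0.204.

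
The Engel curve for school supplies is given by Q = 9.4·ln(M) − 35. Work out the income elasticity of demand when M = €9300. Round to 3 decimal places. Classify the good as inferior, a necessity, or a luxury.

0.185 (necessity)

At M = 9300: Q = 50.895.
dQ/dM = 9.4/M = 0.00101075 at this income.
η = (dQ/dM)·(M/Q) = 0.00101075 × (9300/50.895) = 0.185.
Since 0 < η < 1, the good is a necessity.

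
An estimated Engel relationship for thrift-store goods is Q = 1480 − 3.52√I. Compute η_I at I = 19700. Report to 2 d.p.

-0.25

At I = 19700: Q = 985.944.
dQ/dI = -3.52/(2√I) = -0.0125395 at this income.
η = (dQ/dI)·(I/Q) = -0.0125395 × (19700/985.944) = -0.25.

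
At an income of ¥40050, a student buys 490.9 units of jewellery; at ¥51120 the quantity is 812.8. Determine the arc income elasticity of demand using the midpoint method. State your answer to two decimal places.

2.03

ΔQ = 812.8 − 490.9 = 321.9; midpoint Q̄ = (490.9 + 812.8)/2 = 651.85.
ΔI = 51120 − 40050 = 11070; midpoint Ī = (40050 + 51120)/2 = 45585.
η = (ΔQ/Q̄) ÷ (ΔI/Ī) = (321.9/651.85) ÷ (11070/45585) = 2.03.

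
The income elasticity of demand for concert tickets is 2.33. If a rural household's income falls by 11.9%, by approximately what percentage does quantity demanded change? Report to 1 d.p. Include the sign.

%ΔQ ≈ η × %ΔI = 2.33 × (-11.9%) = -27.7%.

-27.7%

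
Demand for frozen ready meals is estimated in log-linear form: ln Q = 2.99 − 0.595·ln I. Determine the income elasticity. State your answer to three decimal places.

-0.595

In a log-linear demand, the coefficient on ln I is the income elasticity.
So η = -0.595.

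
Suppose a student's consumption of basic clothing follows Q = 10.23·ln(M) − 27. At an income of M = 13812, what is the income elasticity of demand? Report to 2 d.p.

0.15

At M = 13812: Q = 70.526.
dQ/dM = 10.23/M = 0.00074066 at this income.
η = (dQ/dM)·(M/Q) = 0.00074066 × (13812/70.526) = 0.15.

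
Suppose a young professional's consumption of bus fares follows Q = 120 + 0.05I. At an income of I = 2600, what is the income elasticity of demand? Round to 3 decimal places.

At I = 2600: Q = 250.000.
dQ/dI = 0.05.
η = (dQ/dI)·(I/Q) = 0.05 × (2600/250.000) = 0.520.

0.520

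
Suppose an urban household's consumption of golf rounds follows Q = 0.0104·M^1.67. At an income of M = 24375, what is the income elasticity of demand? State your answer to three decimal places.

1.670

For Q = A·M^β the income elasticity is constant and equal to β.
Here β = 1.67, so η = 1.670.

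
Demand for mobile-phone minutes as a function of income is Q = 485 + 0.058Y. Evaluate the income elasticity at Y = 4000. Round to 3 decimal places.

0.324

At Y = 4000: Q = 717.000.
dQ/dY = 0.058.
η = (dQ/dY)·(Y/Q) = 0.058 × (4000/717.000) = 0.324.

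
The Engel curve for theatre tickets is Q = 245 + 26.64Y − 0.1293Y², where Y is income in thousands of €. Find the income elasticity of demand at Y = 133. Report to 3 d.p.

-0.687

At Y = 133: Q = 1500.9323.
dQ/dY = 26.64 − 0.2586Y = -7.75380.
η = (dQ/dY)·(Y/Q) = -7.75380 × (133/1500.9323) = -0.687.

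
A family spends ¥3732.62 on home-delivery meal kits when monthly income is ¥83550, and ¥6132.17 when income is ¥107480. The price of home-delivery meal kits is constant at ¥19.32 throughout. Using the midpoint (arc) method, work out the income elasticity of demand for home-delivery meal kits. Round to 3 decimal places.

With a constant price, Q₁ = 3732.62/19.32 = 193.200 and Q₂ = 6132.17/19.32 = 317.400 (equivalently, work directly with expenditure since P cancels).
Midpoint %ΔQ = (6132.17 − 3732.62)/4932.40 = 0.48649; midpoint %ΔI = (107480 − 83550)/95515 = 0.25054.
η = 0.48649 / 0.25054 = 1.942.

1.942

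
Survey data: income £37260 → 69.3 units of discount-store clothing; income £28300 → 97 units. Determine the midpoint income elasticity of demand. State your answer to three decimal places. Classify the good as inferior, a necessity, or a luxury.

-1.219 (inferior good)

ΔQ = 97 − 69.3 = 27.7; midpoint Q̄ = (69.3 + 97)/2 = 83.15.
ΔI = 28300 − 37260 = -8960; midpoint Ī = (37260 + 28300)/2 = 32780.
η = (ΔQ/Q̄) ÷ (ΔI/Ī) = (27.7/83.15) ÷ (-8960/32780) = -1.219.
η < 0 ⇒ inferior good.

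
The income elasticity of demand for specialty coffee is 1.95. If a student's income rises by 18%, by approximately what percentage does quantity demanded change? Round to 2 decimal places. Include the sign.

%ΔQ ≈ η × %ΔI = 1.95 × 18% = 35.10%.

35.10%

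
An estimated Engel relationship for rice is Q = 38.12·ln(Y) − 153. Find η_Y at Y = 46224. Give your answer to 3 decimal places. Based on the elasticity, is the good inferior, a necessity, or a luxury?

At Y = 46224: Q = 256.457.
dQ/dY = 38.12/Y = 0.00082468 at this income.
η = (dQ/dY)·(Y/Q) = 0.00082468 × (46224/256.457) = 0.149.
Since 0 < η < 1, the good is a necessity.

0.149 (necessity)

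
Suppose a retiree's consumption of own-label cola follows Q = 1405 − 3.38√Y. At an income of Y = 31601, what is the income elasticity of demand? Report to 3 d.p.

-0.374

At Y = 31601: Q = 804.149.
dQ/dY = -3.38/(2√Y) = -0.00950684 at this income.
η = (dQ/dY)·(Y/Q) = -0.00950684 × (31601/804.149) = -0.374.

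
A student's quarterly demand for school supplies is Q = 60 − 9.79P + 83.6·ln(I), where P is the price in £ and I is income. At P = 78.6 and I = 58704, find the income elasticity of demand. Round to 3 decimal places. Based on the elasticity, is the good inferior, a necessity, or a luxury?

At P = 78.6, I = 58704: Q = 208.456.
Holding P constant, ∂Q/∂I = 83.6/I = 0.00142409.
η_I = (∂Q/∂I)·(I/Q) = 0.00142409 × (58704/208.456) = 0.401.
Since 0 < η < 1, this is a necessity.

0.401 (necessity)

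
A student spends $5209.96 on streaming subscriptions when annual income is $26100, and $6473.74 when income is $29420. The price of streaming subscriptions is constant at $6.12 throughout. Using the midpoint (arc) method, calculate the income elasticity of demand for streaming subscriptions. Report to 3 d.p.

1.809

With a constant price, Q₁ = 5209.96/6.12 = 851.301 and Q₂ = 6473.74/6.12 = 1057.801 (equivalently, work directly with expenditure since P cancels).
Midpoint %ΔQ = (6473.74 − 5209.96)/5841.85 = 0.21633; midpoint %ΔI = (29420 − 26100)/27760 = 0.11960.
η = 0.21633 / 0.11960 = 1.809.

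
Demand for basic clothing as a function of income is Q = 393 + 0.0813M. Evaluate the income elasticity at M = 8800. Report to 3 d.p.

At M = 8800: Q = 1108.440.
dQ/dM = 0.0813.
η = (dQ/dM)·(M/Q) = 0.0813 × (8800/1108.440) = 0.645.

0.645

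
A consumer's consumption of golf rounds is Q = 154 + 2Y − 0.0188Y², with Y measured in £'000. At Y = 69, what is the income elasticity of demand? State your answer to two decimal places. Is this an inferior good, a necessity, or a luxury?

-0.20 (inferior good)

At Y = 69: Q = 202.4932.
dQ/dY = 2 − 0.0376Y = -0.59440.
η = (dQ/dY)·(Y/Q) = -0.59440 × (69/202.4932) = -0.20.
η < 0 ⇒ inferior good.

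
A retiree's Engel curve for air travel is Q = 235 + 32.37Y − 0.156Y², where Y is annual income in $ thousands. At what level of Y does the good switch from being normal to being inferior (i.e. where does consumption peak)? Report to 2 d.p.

dQ/dY = 32.37 − 0.312Y.
The good is inferior where dQ/dY < 0. Setting dQ/dY = 0 gives Y = 32.37 / 0.312 = 103.75.

103.75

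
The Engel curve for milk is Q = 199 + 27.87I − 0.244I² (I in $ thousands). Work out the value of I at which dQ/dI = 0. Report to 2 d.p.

57.11

dQ/dI = 27.87 − 0.488I.
The good is inferior where dQ/dI < 0. Setting dQ/dI = 0 gives I = 27.87 / 0.488 = 57.11.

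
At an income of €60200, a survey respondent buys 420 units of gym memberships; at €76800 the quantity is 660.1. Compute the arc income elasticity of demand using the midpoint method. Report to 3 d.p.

1.835

ΔQ = 660.1 − 420 = 240.1; midpoint Q̄ = (420 + 660.1)/2 = 540.05.
ΔI = 76800 − 60200 = 16600; midpoint Ī = (60200 + 76800)/2 = 68500.
η = (ΔQ/Q̄) ÷ (ΔI/Ī) = (240.1/540.05) ÷ (16600/68500) = 1.835.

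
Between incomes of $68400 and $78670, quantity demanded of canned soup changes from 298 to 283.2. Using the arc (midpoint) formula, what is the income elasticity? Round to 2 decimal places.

-0.36

ΔQ = 283.2 − 298 = -14.8; midpoint Q̄ = (298 + 283.2)/2 = 290.6.
ΔI = 78670 − 68400 = 10270; midpoint Ī = (68400 + 78670)/2 = 73535.
η = (ΔQ/Q̄) ÷ (ΔI/Ī) = (-14.8/290.6) ÷ (10270/73535) = -0.36.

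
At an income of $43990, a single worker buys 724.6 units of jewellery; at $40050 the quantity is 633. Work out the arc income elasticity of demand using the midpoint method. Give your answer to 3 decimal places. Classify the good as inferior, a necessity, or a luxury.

ΔQ = 633 − 724.6 = -91.6; midpoint Q̄ = (724.6 + 633)/2 = 678.8.
ΔI = 40050 − 43990 = -3940; midpoint Ī = (43990 + 40050)/2 = 42020.
η = (ΔQ/Q̄) ÷ (ΔI/Ī) = (-91.6/678.8) ÷ (-3940/42020) = 1.439.
η > 1 ⇒ luxury.

1.439 (luxury)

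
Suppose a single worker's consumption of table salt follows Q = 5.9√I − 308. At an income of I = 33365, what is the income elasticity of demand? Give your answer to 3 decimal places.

0.700

At I = 33365: Q = 769.699.
dQ/dI = 5.9/(2√I) = 0.0161501 at this income.
η = (dQ/dI)·(I/Q) = 0.0161501 × (33365/769.699) = 0.700.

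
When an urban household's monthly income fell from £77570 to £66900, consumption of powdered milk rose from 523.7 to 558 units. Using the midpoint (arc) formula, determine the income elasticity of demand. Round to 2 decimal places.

-0.43

ΔQ = 558 − 523.7 = 34.3; midpoint Q̄ = (523.7 + 558)/2 = 540.85.
ΔI = 66900 − 77570 = -10670; midpoint Ī = (77570 + 66900)/2 = 72235.
η = (ΔQ/Q̄) ÷ (ΔI/Ī) = (34.3/540.85) ÷ (-10670/72235) = -0.43.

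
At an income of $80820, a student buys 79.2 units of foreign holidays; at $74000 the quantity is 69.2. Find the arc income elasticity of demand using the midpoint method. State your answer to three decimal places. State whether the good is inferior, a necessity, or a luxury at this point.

1.530 (luxury)

ΔQ = 69.2 − 79.2 = -10; midpoint Q̄ = (79.2 + 69.2)/2 = 74.2.
ΔI = 74000 − 80820 = -6820; midpoint Ī = (80820 + 74000)/2 = 77410.
η = (ΔQ/Q̄) ÷ (ΔI/Ī) = (-10/74.2) ÷ (-6820/77410) = 1.530.
η > 1 ⇒ luxury.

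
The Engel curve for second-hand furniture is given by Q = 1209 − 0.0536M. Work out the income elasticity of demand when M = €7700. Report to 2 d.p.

At M = 7700: Q = 796.280.
dQ/dM = −0.0536.
η = (dQ/dM)·(M/Q) = -0.0536 × (7700/796.280) = -0.52.

-0.52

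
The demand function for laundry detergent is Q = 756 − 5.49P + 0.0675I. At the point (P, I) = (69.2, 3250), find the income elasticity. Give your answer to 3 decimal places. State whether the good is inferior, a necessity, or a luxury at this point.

0.368 (necessity)

At P = 69.2, I = 3250: Q = 595.467.
Holding P constant, ∂Q/∂I = 0.0675.
η_I = (∂Q/∂I)·(I/Q) = 0.0675 × (3250/595.467) = 0.368.
Since 0 < η < 1, this is a necessity.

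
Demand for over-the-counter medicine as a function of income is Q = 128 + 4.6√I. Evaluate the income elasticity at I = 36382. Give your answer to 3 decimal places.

0.436

At I = 36382: Q = 1005.407.
dQ/dI = 4.6/(2√I) = 0.0120583 at this income.
η = (dQ/dI)·(I/Q) = 0.0120583 × (36382/1005.407) = 0.436.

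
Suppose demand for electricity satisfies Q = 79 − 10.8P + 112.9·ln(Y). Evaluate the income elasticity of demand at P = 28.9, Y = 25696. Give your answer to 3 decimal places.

At P = 28.9, Y = 25696: Q = 913.277.
Holding P constant, ∂Q/∂Y = 112.9/Y = 0.00439368.
η_Y = (∂Q/∂Y)·(Y/Q) = 0.00439368 × (25696/913.277) = 0.124.

0.124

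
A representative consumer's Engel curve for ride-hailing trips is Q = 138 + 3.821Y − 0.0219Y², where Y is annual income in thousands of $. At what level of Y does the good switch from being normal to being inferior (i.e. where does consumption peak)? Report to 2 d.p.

dQ/dY = 3.821 − 0.0438Y.
The good is inferior where dQ/dY < 0. Setting dQ/dY = 0 gives Y = 3.821 / 0.0438 = 87.24.

87.24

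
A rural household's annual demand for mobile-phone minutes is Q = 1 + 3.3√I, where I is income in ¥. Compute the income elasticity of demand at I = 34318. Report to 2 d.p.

0.50

At I = 34318: Q = 612.329.
dQ/dI = 3.3/(2√I) = 0.00890683 at this income.
η = (dQ/dI)·(I/Q) = 0.00890683 × (34318/612.329) = 0.50.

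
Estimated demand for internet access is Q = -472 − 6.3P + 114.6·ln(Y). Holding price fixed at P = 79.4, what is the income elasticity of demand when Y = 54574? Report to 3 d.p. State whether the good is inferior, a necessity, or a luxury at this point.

At P = 79.4, Y = 54574: Q = 277.758.
Holding P constant, ∂Q/∂Y = 114.6/Y = 0.0020999.
η_Y = (∂Q/∂Y)·(Y/Q) = 0.0020999 × (54574/277.758) = 0.413.
Since 0 < η < 1, this is a necessity.

0.413 (necessity)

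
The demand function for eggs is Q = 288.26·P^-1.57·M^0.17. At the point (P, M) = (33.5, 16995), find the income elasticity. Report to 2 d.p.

For a multiplicative demand Q = A·P^α·M^β, the income elasticity is β everywhere.
Here β = 0.17, so η = 0.17.

0.17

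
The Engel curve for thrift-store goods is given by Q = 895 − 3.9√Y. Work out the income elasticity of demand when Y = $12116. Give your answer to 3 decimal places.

-0.461

At Y = 12116: Q = 465.716.
dQ/dY = -3.9/(2√Y) = -0.0177156 at this income.
η = (dQ/dY)·(Y/Q) = -0.0177156 × (12116/465.716) = -0.461.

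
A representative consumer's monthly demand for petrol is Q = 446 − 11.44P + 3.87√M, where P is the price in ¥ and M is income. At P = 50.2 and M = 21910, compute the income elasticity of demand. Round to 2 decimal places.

0.64

At P = 50.2, M = 21910: Q = 444.550.
Holding P constant, ∂Q/∂M = 3.87/(2√M) = 0.0130725.
η_M = (∂Q/∂M)·(M/Q) = 0.0130725 × (21910/444.550) = 0.64.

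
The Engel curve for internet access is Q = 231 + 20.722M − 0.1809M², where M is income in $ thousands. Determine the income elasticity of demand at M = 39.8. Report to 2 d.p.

0.33

At M = 39.8: Q = 769.1828.
dQ/dM = 20.722 − 0.3618M = 6.32236.
η = (dQ/dM)·(M/Q) = 6.32236 × (39.8/769.1828) = 0.33.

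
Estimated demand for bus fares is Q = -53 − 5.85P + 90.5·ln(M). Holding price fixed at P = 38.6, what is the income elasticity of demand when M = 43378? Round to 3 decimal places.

At P = 38.6, M = 43378: Q = 687.523.
Holding P constant, ∂Q/∂M = 90.5/M = 0.00208631.
η_M = (∂Q/∂M)·(M/Q) = 0.00208631 × (43378/687.523) = 0.132.

0.132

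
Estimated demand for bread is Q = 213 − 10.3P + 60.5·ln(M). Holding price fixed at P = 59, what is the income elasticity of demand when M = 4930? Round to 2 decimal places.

0.51

At P = 59, M = 4930: Q = 119.737.
Holding P constant, ∂Q/∂M = 60.5/M = 0.0122718.
η_M = (∂Q/∂M)·(M/Q) = 0.0122718 × (4930/119.737) = 0.51.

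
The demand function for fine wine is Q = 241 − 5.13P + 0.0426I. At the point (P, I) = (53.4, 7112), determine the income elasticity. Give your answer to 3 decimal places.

1.122

At P = 53.4, I = 7112: Q = 270.029.
Holding P constant, ∂Q/∂I = 0.0426.
η_I = (∂Q/∂I)·(I/Q) = 0.0426 × (7112/270.029) = 1.122.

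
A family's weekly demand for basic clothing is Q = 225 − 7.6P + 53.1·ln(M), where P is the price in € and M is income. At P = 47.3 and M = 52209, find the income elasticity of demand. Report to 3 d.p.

At P = 47.3, M = 52209: Q = 442.346.
Holding P constant, ∂Q/∂M = 53.1/M = 0.00101707.
η_M = (∂Q/∂M)·(M/Q) = 0.00101707 × (52209/442.346) = 0.120.

0.120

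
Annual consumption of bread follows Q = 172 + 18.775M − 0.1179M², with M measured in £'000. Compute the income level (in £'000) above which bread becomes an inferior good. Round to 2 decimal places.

79.62

dQ/dM = 18.775 − 0.2358M.
The good is inferior where dQ/dM < 0. Setting dQ/dM = 0 gives M = 18.775 / 0.2358 = 79.62.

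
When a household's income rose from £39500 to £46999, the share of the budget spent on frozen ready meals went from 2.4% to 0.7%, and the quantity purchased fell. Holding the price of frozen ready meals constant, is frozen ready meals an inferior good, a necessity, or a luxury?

inferior good

Quantity demanded falls as income rises, so η < 0.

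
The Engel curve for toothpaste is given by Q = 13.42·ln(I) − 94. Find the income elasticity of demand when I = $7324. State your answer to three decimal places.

At I = 7324: Q = 25.423.
dQ/dI = 13.42/I = 0.00183233 at this income.
η = (dQ/dI)·(I/Q) = 0.00183233 × (7324/25.423) = 0.528.

0.528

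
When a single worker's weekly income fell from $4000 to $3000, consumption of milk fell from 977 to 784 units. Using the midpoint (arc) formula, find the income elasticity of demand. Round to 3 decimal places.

ΔQ = 784 − 977 = -193; midpoint Q̄ = (977 + 784)/2 = 880.5.
ΔI = 3000 − 4000 = -1000; midpoint Ī = (4000 + 3000)/2 = 3500.
η = (ΔQ/Q̄) ÷ (ΔI/Ī) = (-193/880.5) ÷ (-1000/3500) = 0.767.

0.767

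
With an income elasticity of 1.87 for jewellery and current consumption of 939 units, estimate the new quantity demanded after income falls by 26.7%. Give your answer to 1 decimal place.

%ΔQ ≈ η × %ΔI = 1.87 × (-26.7%) = -49.929%.
New Q ≈ 939 × (1 − 0.49929) = 470.2.

470.2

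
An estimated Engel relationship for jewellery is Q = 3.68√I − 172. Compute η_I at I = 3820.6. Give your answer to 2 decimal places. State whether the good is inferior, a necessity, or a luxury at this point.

2.05 (luxury)

At I = 3820.6: Q = 55.464.
dQ/dI = 3.68/(2√I) = 0.0297682 at this income.
η = (dQ/dI)·(I/Q) = 0.0297682 × (3820.6/55.464) = 2.05.
Since η > 1, the good is a luxury.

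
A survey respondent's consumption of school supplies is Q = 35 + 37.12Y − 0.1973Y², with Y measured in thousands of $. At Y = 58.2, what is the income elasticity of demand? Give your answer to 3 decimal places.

At Y = 58.2: Q = 1527.0815.
dQ/dY = 37.12 − 0.3946Y = 14.15428.
η = (dQ/dY)·(Y/Q) = 14.15428 × (58.2/1527.0815) = 0.539.

0.539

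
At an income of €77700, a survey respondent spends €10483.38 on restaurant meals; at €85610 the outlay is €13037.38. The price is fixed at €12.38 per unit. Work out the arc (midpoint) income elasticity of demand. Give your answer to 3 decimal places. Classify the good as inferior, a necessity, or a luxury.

With a constant price, Q₁ = 10483.38/12.38 = 846.800 and Q₂ = 13037.38/12.38 = 1053.100 (equivalently, work directly with expenditure since P cancels).
Midpoint %ΔQ = (13037.38 − 10483.38)/11760.38 = 0.21717; midpoint %ΔI = (85610 − 77700)/81655 = 0.09687.
η = 0.21717 / 0.09687 = 2.242.
η > 1 ⇒ luxury.

2.242 (luxury)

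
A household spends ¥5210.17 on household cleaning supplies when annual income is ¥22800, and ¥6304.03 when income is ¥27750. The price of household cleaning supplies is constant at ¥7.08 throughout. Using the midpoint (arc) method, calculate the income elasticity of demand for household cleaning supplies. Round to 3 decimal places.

0.970

With a constant price, Q₁ = 5210.17/7.08 = 735.900 and Q₂ = 6304.03/7.08 = 890.400 (equivalently, work directly with expenditure since P cancels).
Midpoint %ΔQ = (6304.03 − 5210.17)/5757.10 = 0.19000; midpoint %ΔI = (27750 − 22800)/25275 = 0.19585.
η = 0.19000 / 0.19585 = 0.970.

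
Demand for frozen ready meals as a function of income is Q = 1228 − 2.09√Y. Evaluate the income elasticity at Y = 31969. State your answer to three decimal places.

At Y = 31969: Q = 854.311.
dQ/dY = -2.09/(2√Y) = -0.00584456 at this income.
η = (dQ/dY)·(Y/Q) = -0.00584456 × (31969/854.311) = -0.219.

-0.219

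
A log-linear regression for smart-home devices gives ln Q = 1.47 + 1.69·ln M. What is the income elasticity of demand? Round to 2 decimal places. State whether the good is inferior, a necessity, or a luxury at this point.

1.69 (luxury)

In a log-linear demand, the coefficient on ln M is the income elasticity.
So η = 1.69.
η > 1 ⇒ luxury.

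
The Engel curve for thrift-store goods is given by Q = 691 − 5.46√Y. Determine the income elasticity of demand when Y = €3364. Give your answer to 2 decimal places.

-0.42

At Y = 3364: Q = 374.320.
dQ/dY = -5.46/(2√Y) = -0.047069 at this income.
η = (dQ/dY)·(Y/Q) = -0.047069 × (3364/374.320) = -0.42.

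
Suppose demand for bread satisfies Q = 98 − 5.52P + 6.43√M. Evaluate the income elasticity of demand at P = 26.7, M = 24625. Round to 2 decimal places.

0.53

At P = 26.7, M = 24625: Q = 959.634.
Holding P constant, ∂Q/∂M = 6.43/(2√M) = 0.0204877.
η_M = (∂Q/∂M)·(M/Q) = 0.0204877 × (24625/959.634) = 0.53.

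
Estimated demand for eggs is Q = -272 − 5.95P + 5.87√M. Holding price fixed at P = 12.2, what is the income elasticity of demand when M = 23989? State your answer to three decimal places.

At P = 12.2, M = 23989: Q = 564.578.
Holding P constant, ∂Q/∂M = 5.87/(2√M) = 0.0189497.
η_M = (∂Q/∂M)·(M/Q) = 0.0189497 × (23989/564.578) = 0.805.

0.805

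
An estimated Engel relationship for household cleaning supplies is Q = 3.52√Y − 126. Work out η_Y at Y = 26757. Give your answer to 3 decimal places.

0.640

At Y = 26757: Q = 449.786.
dQ/dY = 3.52/(2√Y) = 0.0107595 at this income.
η = (dQ/dY)·(Y/Q) = 0.0107595 × (26757/449.786) = 0.640.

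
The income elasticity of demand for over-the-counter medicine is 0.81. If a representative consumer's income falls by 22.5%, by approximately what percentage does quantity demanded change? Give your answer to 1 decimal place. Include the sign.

-18.2%

%ΔQ ≈ η × %ΔI = 0.81 × (-22.5%) = -18.2%.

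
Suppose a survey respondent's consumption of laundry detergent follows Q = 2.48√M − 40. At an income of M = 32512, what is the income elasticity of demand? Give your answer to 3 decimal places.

At M = 32512: Q = 407.171.
dQ/dM = 2.48/(2√M) = 0.00687701 at this income.
η = (dQ/dM)·(M/Q) = 0.00687701 × (32512/407.171) = 0.549.

0.549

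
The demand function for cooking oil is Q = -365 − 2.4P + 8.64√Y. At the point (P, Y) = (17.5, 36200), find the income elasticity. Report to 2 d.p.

0.66

At P = 17.5, Y = 36200: Q = 1236.872.
Holding P constant, ∂Q/∂Y = 8.64/(2√Y) = 0.0227054.
η_Y = (∂Q/∂Y)·(Y/Q) = 0.0227054 × (36200/1236.872) = 0.66.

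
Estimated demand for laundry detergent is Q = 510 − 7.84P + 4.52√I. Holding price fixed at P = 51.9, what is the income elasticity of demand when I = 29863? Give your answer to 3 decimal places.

0.442

At P = 51.9, I = 29863: Q = 884.201.
Holding P constant, ∂Q/∂I = 4.52/(2√I) = 0.013078.
η_I = (∂Q/∂I)·(I/Q) = 0.013078 × (29863/884.201) = 0.442.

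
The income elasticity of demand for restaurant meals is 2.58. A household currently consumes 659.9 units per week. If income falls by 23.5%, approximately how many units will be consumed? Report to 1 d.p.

%ΔQ ≈ η × %ΔI = 2.58 × (-23.5%) = -60.63%.
New Q ≈ 659.9 × (1 − 0.6063) = 259.8.

259.8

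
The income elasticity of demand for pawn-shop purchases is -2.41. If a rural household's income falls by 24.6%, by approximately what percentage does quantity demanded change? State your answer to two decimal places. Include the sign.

%ΔQ ≈ η × %ΔI = -2.41 × (-24.6%) = 59.29%.

59.29%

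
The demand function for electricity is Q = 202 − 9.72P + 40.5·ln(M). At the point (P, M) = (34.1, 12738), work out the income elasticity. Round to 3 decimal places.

At P = 34.1, M = 12738: Q = 253.368.
Holding P constant, ∂Q/∂M = 40.5/M = 0.00317946.
η_M = (∂Q/∂M)·(M/Q) = 0.00317946 × (12738/253.368) = 0.160.

0.160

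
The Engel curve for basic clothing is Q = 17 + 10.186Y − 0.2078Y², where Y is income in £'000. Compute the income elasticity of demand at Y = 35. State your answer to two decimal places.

-1.28

At Y = 35: Q = 118.9550.
dQ/dY = 10.186 − 0.4156Y = -4.36000.
η = (dQ/dY)·(Y/Q) = -4.36000 × (35/118.9550) = -1.28.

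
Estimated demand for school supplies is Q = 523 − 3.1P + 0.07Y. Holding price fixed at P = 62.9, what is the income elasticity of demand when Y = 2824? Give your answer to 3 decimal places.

At P = 62.9, Y = 2824: Q = 525.690.
Holding P constant, ∂Q/∂Y = 0.07.
η_Y = (∂Q/∂Y)·(Y/Q) = 0.07 × (2824/525.690) = 0.376.

0.376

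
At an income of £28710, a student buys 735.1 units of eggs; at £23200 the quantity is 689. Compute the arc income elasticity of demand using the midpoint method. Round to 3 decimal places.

0.305

ΔQ = 689 − 735.1 = -46.1; midpoint Q̄ = (735.1 + 689)/2 = 712.05.
ΔI = 23200 − 28710 = -5510; midpoint Ī = (28710 + 23200)/2 = 25955.
η = (ΔQ/Q̄) ÷ (ΔI/Ī) = (-46.1/712.05) ÷ (-5510/25955) = 0.305.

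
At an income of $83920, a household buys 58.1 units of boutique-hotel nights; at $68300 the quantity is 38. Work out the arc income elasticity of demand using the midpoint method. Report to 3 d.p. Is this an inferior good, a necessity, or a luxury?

2.038 (luxury)

ΔQ = 38 − 58.1 = -20.1; midpoint Q̄ = (58.1 + 38)/2 = 48.05.
ΔI = 68300 − 83920 = -15620; midpoint Ī = (83920 + 68300)/2 = 76110.
η = (ΔQ/Q̄) ÷ (ΔI/Ī) = (-20.1/48.05) ÷ (-15620/76110) = 2.038.
η > 1 ⇒ luxury.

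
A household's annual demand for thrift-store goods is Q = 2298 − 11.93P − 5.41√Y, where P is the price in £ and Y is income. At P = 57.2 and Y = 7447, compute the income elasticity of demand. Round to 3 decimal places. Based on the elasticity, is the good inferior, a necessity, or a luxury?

-0.203 (inferior good)

At P = 57.2, Y = 7447: Q = 1148.743.
Holding P constant, ∂Q/∂Y = -5.41/(2√Y) = -0.0313456.
η_Y = (∂Q/∂Y)·(Y/Q) = -0.0313456 × (7447/1148.743) = -0.203.
Since η < 0, this is an inferior good.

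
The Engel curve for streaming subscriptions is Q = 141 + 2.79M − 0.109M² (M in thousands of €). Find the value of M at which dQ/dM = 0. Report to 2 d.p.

12.80

dQ/dM = 2.79 − 0.218M.
The good is inferior where dQ/dM < 0. Setting dQ/dM = 0 gives M = 2.79 / 0.218 = 12.80.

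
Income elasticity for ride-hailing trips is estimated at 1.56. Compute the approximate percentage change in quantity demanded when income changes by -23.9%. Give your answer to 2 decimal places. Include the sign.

%ΔQ ≈ η × %ΔI = 1.56 × (-23.9%) = -37.28%.

-37.28%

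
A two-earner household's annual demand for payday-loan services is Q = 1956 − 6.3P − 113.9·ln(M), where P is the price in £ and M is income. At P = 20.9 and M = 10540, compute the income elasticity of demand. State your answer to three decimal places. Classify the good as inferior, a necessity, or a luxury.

At P = 20.9, M = 10540: Q = 769.282.
Holding P constant, ∂Q/∂M = -113.9/M = -0.0108065.
η_M = (∂Q/∂M)·(M/Q) = -0.0108065 × (10540/769.282) = -0.148.
Since η < 0, this is an inferior good.

-0.148 (inferior good)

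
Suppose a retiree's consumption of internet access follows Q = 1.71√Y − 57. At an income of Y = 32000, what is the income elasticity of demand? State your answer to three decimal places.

At Y = 32000: Q = 248.894.
dQ/dY = 1.71/(2√Y) = 0.0047796 at this income.
η = (dQ/dY)·(Y/Q) = 0.0047796 × (32000/248.894) = 0.615.

0.615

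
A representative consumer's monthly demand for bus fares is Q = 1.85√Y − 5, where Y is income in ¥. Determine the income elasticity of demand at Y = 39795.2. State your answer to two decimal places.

0.51

At Y = 39795.2: Q = 364.052.
dQ/dY = 1.85/(2√Y) = 0.00463689 at this income.
η = (dQ/dY)·(Y/Q) = 0.00463689 × (39795.2/364.052) = 0.51.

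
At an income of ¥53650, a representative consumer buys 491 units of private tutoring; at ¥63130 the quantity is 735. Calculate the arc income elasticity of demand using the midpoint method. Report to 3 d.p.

2.452

ΔQ = 735 − 491 = 244; midpoint Q̄ = (491 + 735)/2 = 613.
ΔI = 63130 − 53650 = 9480; midpoint Ī = (53650 + 63130)/2 = 58390.
η = (ΔQ/Q̄) ÷ (ΔI/Ī) = (244/613) ÷ (9480/58390) = 2.452.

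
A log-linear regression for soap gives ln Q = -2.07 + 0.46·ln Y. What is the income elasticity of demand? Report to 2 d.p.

0.46

In a log-linear demand, the coefficient on ln Y is the income elasticity.
So η = 0.46.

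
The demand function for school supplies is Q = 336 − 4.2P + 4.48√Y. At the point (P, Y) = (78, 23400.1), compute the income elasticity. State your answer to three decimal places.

At P = 78, Y = 23400.1: Q = 693.710.
Holding P constant, ∂Q/∂Y = 4.48/(2√Y) = 0.0146433.
η_Y = (∂Q/∂Y)·(Y/Q) = 0.0146433 × (23400.1/693.710) = 0.494.

0.494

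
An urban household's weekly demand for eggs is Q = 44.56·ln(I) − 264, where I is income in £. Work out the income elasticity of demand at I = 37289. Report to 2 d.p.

0.22

At I = 37289: Q = 205.059.
dQ/dI = 44.56/I = 0.00119499 at this income.
η = (dQ/dI)·(I/Q) = 0.00119499 × (37289/205.059) = 0.22.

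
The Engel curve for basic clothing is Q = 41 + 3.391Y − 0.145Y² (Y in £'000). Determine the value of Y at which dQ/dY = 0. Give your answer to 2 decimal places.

dQ/dY = 3.391 − 0.29Y.
The good is inferior where dQ/dY < 0. Setting dQ/dY = 0 gives Y = 3.391 / 0.29 = 11.69.

11.69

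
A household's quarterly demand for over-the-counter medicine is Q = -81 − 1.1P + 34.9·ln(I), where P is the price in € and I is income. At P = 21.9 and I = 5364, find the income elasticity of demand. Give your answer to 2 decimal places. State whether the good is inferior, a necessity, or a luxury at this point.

At P = 21.9, I = 5364: Q = 194.613.
Holding P constant, ∂Q/∂I = 34.9/I = 0.00650634.
η_I = (∂Q/∂I)·(I/Q) = 0.00650634 × (5364/194.613) = 0.18.
Since 0 < η < 1, this is a necessity.

0.18 (necessity)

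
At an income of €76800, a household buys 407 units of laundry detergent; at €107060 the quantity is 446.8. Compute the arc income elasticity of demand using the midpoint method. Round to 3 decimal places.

ΔQ = 446.8 − 407 = 39.8; midpoint Q̄ = (407 + 446.8)/2 = 426.9.
ΔI = 107060 − 76800 = 30260; midpoint Ī = (76800 + 107060)/2 = 91930.
η = (ΔQ/Q̄) ÷ (ΔI/Ī) = (39.8/426.9) ÷ (30260/91930) = 0.283.

0.283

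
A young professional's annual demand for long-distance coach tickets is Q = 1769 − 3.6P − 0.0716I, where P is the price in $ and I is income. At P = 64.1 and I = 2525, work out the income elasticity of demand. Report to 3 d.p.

At P = 64.1, I = 2525: Q = 1357.450.
Holding P constant, ∂Q/∂I = −0.0716.
η_I = (∂Q/∂I)·(I/Q) = -0.0716 × (2525/1357.450) = -0.133.

-0.133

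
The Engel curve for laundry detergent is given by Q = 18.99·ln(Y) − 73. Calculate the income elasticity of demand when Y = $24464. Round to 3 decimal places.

0.160

At Y = 24464: Q = 118.893.
dQ/dY = 18.99/Y = 0.000776243 at this income.
η = (dQ/dY)·(Y/Q) = 0.000776243 × (24464/118.893) = 0.160.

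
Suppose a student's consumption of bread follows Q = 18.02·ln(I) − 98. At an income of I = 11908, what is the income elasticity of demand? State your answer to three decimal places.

0.253

At I = 11908: Q = 71.117.
dQ/dI = 18.02/I = 0.00151327 at this income.
η = (dQ/dI)·(I/Q) = 0.00151327 × (11908/71.117) = 0.253.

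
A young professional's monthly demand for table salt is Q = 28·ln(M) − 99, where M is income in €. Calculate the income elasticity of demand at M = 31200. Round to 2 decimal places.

0.15

At M = 31200: Q = 190.749.
dQ/dM = 28/M = 0.000897436 at this income.
η = (dQ/dM)·(M/Q) = 0.000897436 × (31200/190.749) = 0.15.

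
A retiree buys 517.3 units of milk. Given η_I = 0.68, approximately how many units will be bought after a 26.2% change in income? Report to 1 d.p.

%ΔQ ≈ η × %ΔI = 0.68 × 26.2% = 17.816%.
New Q ≈ 517.3 × (1 + 0.17816) = 609.5.

609.5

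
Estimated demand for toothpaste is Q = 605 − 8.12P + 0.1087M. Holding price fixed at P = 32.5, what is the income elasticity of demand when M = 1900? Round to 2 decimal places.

At P = 32.5, M = 1900: Q = 547.630.
Holding P constant, ∂Q/∂M = 0.1087.
η_M = (∂Q/∂M)·(M/Q) = 0.1087 × (1900/547.630) = 0.38.

0.38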